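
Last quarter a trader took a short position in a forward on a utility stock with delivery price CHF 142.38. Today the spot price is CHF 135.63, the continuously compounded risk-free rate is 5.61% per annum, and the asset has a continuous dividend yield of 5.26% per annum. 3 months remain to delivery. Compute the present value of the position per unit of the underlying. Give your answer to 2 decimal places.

CHF 6.54

Current fair forward for the remaining 3 months: F = S·e^((r − q)·T), (r − q) = 0.0561 − 0.0526 = 0.0035
F = 135.63 · e^(0.0035 × 3/12) = 135.63 × 1.000875 = 135.7487
Value of long forward = (F − K)·e^(−rT) = (135.7487 − 142.38) · e^(−0.0561·3/12)
= -6.6313 × 0.986073 = -6.54
Short position value = −(long value) = CHF 6.54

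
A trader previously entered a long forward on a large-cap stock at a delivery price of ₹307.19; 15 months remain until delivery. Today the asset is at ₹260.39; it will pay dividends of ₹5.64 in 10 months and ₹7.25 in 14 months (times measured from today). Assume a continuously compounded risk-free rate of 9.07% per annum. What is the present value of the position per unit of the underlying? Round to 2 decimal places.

PV(remaining dividends) I = 5.64·e^(−0.0907·10/12) + 7.25·e^(−0.0907·14/12) = 11.7514
Current forward F = (S − I)·e^(rT) = (260.39 − 11.7514)·e^(0.0907·15/12) = 248.6386 × 1.120052 = 278.4882
Value (long) = (F − K)·e^(−rT) = (278.4882 − 307.19) × 0.892816 = -25.6254
Value = -₹25.63

-₹25.63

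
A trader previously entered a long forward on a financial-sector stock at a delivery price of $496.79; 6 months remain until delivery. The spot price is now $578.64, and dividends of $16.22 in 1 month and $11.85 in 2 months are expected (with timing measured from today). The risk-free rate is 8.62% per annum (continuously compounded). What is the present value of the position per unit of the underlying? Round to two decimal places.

PV(remaining dividends) I = 16.22·e^(−0.0862·1/12) + 11.85·e^(−0.0862·2/12) = 27.7849
Current forward F = (S − I)·e^(rT) = (578.64 − 27.7849)·e^(0.0862·6/12) = 550.8551 × 1.044042 = 575.1159
Value (long) = (F − K)·e^(−rT) = (575.1159 − 496.79) × 0.957816 = 75.0218
Value = $75.02

$75.02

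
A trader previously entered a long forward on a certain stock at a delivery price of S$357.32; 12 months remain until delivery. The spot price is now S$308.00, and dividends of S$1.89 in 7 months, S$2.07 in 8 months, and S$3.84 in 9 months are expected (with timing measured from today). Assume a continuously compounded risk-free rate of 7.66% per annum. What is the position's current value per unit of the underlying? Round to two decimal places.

-S$30.37

PV(remaining dividends) I = 1.89·e^(−0.0766·7/12) + 2.07·e^(−0.0766·8/12) + 3.84·e^(−0.0766·9/12) = 7.4000
Current forward F = (S − I)·e^(rT) = (308.00 − 7.4000)·e^(0.0766·12/12) = 300.6000 × 1.079610 = 324.5308
Value (long) = (F − K)·e^(−rT) = (324.5308 − 357.32) × 0.926260 = -30.3713
Value = -S$30.37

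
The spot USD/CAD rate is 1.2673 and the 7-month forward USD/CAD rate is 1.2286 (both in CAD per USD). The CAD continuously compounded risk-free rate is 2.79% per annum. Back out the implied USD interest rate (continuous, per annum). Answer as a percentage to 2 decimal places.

F = S·e^((r_CAD − r_USD)T) ⇒ r_USD = r_CAD − ln(F/S)/T
ln(1.2286/1.2673) = -0.031013; /(7/12) = -0.053165
r_USD = 0.0279 + 0.053165 = 0.081065
r_USD = 8.11%

8.11%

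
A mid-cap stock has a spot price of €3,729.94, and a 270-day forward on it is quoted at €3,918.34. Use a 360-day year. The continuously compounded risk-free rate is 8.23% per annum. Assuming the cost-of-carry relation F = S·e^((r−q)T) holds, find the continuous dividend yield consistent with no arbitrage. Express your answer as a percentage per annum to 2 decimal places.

1.66%

From F = S·e^((r−q)T): (r − q) = ln(F/S)/T
ln(3918.34/3729.94) = ln(1.050510) = 0.049276
(r − q) = 0.049276 / (270/360) = 0.065701
q = r − ln(F/S)/T = 0.0823 − 0.065701 = 0.016599
q = 1.66%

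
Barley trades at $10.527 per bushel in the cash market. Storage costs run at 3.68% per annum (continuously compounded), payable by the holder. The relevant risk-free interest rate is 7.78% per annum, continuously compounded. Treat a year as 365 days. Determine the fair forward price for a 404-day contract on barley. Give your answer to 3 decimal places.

$11.951 per bushel

Net carry = r + u − y = 0.0778 + 0.0368 − 0.0000 = 0.1146
F = S·e^((r+u−y)T) = 10.527 · e^(0.1146 × 404/365) = 10.527 · e^0.126845
= 10.527 × 1.135241 = $11.951 per bushel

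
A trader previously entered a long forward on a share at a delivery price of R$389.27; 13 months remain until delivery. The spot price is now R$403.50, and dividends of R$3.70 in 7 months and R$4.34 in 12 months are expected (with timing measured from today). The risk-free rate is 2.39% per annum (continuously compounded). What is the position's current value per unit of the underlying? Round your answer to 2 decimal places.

PV(remaining dividends) I = 3.70·e^(−0.0239·7/12) + 4.34·e^(−0.0239·12/12) = 7.8863
Current forward F = (S − I)·e^(rT) = (403.50 − 7.8863)·e^(0.0239·13/12) = 395.6137 × 1.026230 = 405.9906
Value (long) = (F − K)·e^(−rT) = (405.9906 − 389.27) × 0.974441 = 16.2932
Value = R$16.29

R$16.29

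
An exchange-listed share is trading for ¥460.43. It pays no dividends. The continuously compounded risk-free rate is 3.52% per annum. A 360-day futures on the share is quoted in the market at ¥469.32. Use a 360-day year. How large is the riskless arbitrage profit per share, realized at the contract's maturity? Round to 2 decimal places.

Fair futures: F* = S·e^(carry·T), with carry = r = 0.0352
F* = 460.43 · e^(0.0352 × 360/360) = 460.43 · e^0.035200 = 460.43 × 1.035827 = ¥476.9258
Market ¥469.32 < fair ¥476.9258: forward underpriced → reverse cash-and-carry (short spot, go long the forward).
At maturity, profit = |F_mkt − F*| = |469.32 − 476.9258| = ¥7.61 per share

¥7.61 per share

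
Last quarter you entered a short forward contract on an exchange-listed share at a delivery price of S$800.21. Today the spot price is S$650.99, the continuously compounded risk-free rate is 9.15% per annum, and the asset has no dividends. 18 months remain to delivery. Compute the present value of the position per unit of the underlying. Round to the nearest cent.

S$46.59

Current fair forward for the remaining 18 months: F = S·e^(r·T), r = 0.0915
F = 650.99 · e^(0.0915 × 18/12) = 650.99 × 1.147115 = 746.7604
Value of long forward = (F − K)·e^(−rT) = (746.7604 − 800.21) · e^(−0.0915·18/12)
= -53.4496 × 0.871752 = -46.59
Short position value = −(long value) = S$46.59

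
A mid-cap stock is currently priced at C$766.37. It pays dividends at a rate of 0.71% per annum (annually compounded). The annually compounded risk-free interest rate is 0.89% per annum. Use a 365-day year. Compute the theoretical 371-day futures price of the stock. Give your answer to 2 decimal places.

C$767.76

F = S · (1+r)^T / (1+q)^T
= 766.37 × 1.009047 / 1.007217 = 766.37 × 1.001817
F = C$767.76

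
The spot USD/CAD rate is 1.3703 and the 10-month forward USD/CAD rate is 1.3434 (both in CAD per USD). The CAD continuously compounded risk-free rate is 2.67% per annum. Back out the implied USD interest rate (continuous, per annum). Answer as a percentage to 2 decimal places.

5.05%

F = S·e^((r_CAD − r_USD)T) ⇒ r_USD = r_CAD − ln(F/S)/T
ln(1.3434/1.3703) = -0.019826; /(10/12) = -0.023791
r_USD = 0.0267 + 0.023791 = 0.050491
r_USD = 5.05%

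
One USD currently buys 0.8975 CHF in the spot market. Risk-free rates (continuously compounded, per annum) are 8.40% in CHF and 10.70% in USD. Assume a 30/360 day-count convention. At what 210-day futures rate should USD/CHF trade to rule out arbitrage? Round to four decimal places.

0.8855

F = S·e^((r_CHF − r_USD)T) = 0.8975 · e^((0.0840 − 0.1070) × 210/360)
= 0.8975 · e^-0.013417 = 0.8975 × 0.986673
F = 0.8855 CHF per USD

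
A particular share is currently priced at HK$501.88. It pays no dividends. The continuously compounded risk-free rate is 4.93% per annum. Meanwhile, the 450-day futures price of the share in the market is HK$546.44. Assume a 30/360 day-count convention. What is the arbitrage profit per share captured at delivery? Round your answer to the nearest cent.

Fair futures: F* = S·e^(carry·T), with carry = r = 0.0493
F* = 501.88 · e^(0.0493 × 450/360) = 501.88 · e^0.061625 = 501.88 × 1.063563 = HK$533.7810
Market HK$546.44 > fair HK$533.7810: forward overpriced → cash-and-carry (buy spot, short the forward).
At maturity, profit = |F_mkt − F*| = |546.44 − 533.7810| = HK$12.66 per share

HK$12.66 per share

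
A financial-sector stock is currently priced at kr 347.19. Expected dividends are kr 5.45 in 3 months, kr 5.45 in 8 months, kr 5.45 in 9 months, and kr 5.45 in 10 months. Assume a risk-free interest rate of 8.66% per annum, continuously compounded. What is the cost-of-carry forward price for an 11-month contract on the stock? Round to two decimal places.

PV(dividends) I = 5.45·e^(−0.0866·3/12) + 5.45·e^(−0.0866·8/12) + 5.45·e^(−0.0866·9/12) + 5.45·e^(−0.0866·10/12)
I = 5.3333 + 5.1443 + 5.1073 + 5.0705 = 20.6554
F = (S − I)·e^(rT) = (347.19 − 20.6554) · e^(0.0866·11/12)
= 326.5346 · e^0.079383 = 326.5346 × 1.082619 = kr 353.51

kr 353.51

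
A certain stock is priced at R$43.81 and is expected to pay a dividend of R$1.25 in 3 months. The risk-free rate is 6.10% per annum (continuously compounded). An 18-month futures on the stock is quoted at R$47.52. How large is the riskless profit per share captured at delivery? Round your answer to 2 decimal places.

R$0.86 per share

PV(dividends) I = 1.25·e^(−0.0610·3/12) = 1.2311
Fair futures F* = (S − I)·e^(rT) = (43.81 − 1.2311)·e^0.091500 = 42.5789 × 1.095817 = 46.6587
Market R$47.52 > fair 46.6587: forward overpriced → cash-and-carry (borrow at r, buy the stock and collect the dividends, short the forward).
Profit at T = |F_mkt − F*| = |47.52 − 46.6587| = R$0.86 per share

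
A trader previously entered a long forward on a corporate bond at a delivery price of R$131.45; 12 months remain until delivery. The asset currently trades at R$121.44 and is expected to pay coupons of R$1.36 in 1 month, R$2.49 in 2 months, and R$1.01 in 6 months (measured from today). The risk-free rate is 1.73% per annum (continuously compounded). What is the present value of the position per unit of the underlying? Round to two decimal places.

-R$12.60

PV(remaining coupons) I = 1.36·e^(−0.0173·1/12) + 2.49·e^(−0.0173·2/12) + 1.01·e^(−0.0173·6/12) = 4.8422
Current forward F = (S − I)·e^(rT) = (121.44 − 4.8422)·e^(0.0173·12/12) = 116.5978 × 1.017451 = 118.6325
Value (long) = (F − K)·e^(−rT) = (118.6325 − 131.45) × 0.982849 = -12.5977
Value = -R$12.60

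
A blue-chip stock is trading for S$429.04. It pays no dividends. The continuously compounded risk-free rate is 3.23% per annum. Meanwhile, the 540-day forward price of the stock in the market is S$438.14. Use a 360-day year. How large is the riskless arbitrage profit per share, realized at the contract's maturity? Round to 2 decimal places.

Fair forward: F* = S·e^(carry·T), with carry = r = 0.0323
F* = 429.04 · e^(0.0323 × 540/360) = 429.04 · e^0.048450 = 429.04 × 1.049643 = S$450.3388
Market S$438.14 < fair S$450.3388: forward underpriced → reverse cash-and-carry (short spot, go long the forward).
At maturity, profit = |F_mkt − F*| = |438.14 − 450.3388| = S$12.20 per share

S$12.20 per share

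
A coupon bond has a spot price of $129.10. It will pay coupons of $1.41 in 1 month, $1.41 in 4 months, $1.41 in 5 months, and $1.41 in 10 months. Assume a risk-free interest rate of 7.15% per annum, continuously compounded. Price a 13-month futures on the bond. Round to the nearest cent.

$133.58

PV(coupons) I = 1.41·e^(−0.0715·1/12) + 1.41·e^(−0.0715·4/12) + 1.41·e^(−0.0715·5/12) + 1.41·e^(−0.0715·10/12)
I = 1.4016 + 1.3768 + 1.3686 + 1.3284 = 5.4754
F = (S − I)·e^(rT) = (129.10 − 5.4754) · e^(0.0715·13/12)
= 123.6246 · e^0.077458 = 123.6246 × 1.080537 = $133.58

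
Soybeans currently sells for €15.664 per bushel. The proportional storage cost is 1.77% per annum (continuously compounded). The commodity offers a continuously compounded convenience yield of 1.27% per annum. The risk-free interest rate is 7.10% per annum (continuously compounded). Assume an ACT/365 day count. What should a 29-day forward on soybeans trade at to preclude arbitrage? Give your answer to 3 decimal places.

€15.759 per bushel

Net carry = r + u − y = 0.0710 + 0.0177 − 0.0127 = 0.0760
F = S·e^((r+u−y)T) = 15.664 · e^(0.0760 × 29/365) = 15.664 · e^0.006038
= 15.664 × 1.006056 = €15.759 per bushel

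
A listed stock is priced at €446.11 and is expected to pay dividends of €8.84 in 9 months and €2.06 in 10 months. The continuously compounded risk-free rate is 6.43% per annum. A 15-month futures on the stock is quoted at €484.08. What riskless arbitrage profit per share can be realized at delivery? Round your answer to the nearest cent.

PV(dividends) I = 8.84·e^(−0.0643·9/12) + 2.06·e^(−0.0643·10/12) = 10.3763
Fair futures F* = (S − I)·e^(rT) = (446.11 − 10.3763)·e^0.080375 = 435.7337 × 1.083693 = 472.2016
Market €484.08 > fair 472.2016: forward overpriced → cash-and-carry (borrow at r, buy the stock and collect the dividends, short the forward).
Profit at T = |F_mkt − F*| = |484.08 − 472.2016| = €11.88 per share

€11.88 per share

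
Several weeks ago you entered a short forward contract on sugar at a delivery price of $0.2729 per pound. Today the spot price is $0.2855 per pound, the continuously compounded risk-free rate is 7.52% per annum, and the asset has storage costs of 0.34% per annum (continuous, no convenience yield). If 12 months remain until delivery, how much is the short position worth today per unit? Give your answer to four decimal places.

Current fair forward for the remaining 12 months: F = S·e^((r + u)·T), (r + u) = 0.0752 + 0.0034 = 0.0786
F = 0.2855 · e^(0.0786 × 12/12) = 0.2855 × 1.081772 = 0.3088
Value of long forward = (F − K)·e^(−rT) = (0.3088 − 0.2729) · e^(−0.0752·12/12)
= 0.0359 × 0.927558 = 0.0333
Short position value = −(long value) = -$0.0333

-$0.0333 per pound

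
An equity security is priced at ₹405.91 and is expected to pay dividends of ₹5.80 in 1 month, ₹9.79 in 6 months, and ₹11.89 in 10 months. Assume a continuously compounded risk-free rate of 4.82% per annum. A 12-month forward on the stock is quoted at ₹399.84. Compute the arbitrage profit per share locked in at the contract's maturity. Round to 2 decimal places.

₹1.96 per share

PV(dividends) I = 5.80·e^(−0.0482·1/12) + 9.79·e^(−0.0482·6/12) + 11.89·e^(−0.0482·10/12) = 26.7555
Fair forward F* = (S − I)·e^(rT) = (405.91 − 26.7555)·e^0.048200 = 379.1545 × 1.049381 = 397.8775
Market ₹399.84 > fair 397.8775: forward overpriced → cash-and-carry (borrow at r, buy the stock and collect the dividends, short the forward).
Profit at T = |F_mkt − F*| = |399.84 − 397.8775| = ₹1.96 per share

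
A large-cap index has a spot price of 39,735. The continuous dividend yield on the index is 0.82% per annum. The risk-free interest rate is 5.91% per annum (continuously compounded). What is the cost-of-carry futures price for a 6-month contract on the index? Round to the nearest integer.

40,759

F = S·e^((r − q)T) = 39735 · e^((0.0591 − 0.0082) × 6/12)
= 39735 · e^0.025450 = 39735 × 1.025777
F = 40,759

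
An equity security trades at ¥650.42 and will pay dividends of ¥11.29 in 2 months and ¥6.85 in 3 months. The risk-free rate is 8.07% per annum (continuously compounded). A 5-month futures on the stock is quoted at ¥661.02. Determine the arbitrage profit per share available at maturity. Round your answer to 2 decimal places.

PV(dividends) I = 11.29·e^(−0.0807·2/12) + 6.85·e^(−0.0807·3/12) = 17.8524
Fair futures F* = (S − I)·e^(rT) = (650.42 − 17.8524)·e^0.033625 = 632.5676 × 1.034197 = 654.1995
Market ¥661.02 > fair 654.1995: forward overpriced → cash-and-carry (borrow at r, buy the stock and collect the dividends, short the forward).
Profit at T = |F_mkt − F*| = |661.02 − 654.1995| = ¥6.82 per share

¥6.82 per share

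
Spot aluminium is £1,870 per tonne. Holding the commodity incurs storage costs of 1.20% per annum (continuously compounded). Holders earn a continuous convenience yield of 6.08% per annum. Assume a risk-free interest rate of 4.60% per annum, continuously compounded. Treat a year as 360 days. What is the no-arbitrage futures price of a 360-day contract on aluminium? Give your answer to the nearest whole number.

£1,865 per tonne

Net carry = r + u − y = 0.0460 + 0.0120 − 0.0608 = -0.0028
F = S·e^((r+u−y)T) = 1870 · e^(-0.0028 × 360/360) = 1870 · e^-0.002800
= 1870 × 0.997204 = £1,865 per tonne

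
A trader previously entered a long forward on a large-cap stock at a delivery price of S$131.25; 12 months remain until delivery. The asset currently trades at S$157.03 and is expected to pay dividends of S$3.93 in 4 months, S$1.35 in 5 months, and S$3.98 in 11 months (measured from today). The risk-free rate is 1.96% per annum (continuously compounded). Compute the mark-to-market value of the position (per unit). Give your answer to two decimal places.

S$19.17

PV(remaining dividends) I = 3.93·e^(−0.0196·4/12) + 1.35·e^(−0.0196·5/12) + 3.98·e^(−0.0196·11/12) = 9.1526
Current forward F = (S − I)·e^(rT) = (157.03 − 9.1526)·e^(0.0196·12/12) = 147.8774 × 1.019793 = 150.8043
Value (long) = (F − K)·e^(−rT) = (150.8043 − 131.25) × 0.980591 = 19.1748
Value = S$19.17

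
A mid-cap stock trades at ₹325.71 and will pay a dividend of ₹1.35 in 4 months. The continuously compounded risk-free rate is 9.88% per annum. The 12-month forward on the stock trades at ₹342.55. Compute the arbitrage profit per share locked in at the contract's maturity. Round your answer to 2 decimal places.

₹15.54 per share

PV(dividends) I = 1.35·e^(−0.0988·4/12) = 1.3063
Fair forward F* = (S − I)·e^(rT) = (325.71 − 1.3063)·e^0.098800 = 324.4037 × 1.103846 = 358.0917
Market ₹342.55 < fair 358.0917: forward underpriced → reverse cash-and-carry (short the stock, invest proceeds at r, pay the dividends, go long the forward).
Profit at T = |F_mkt − F*| = |342.55 − 358.0917| = ₹15.54 per share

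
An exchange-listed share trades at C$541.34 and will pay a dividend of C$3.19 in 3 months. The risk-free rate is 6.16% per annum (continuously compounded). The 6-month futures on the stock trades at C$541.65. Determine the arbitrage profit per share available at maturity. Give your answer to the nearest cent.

C$13.38 per share

PV(dividends) I = 3.19·e^(−0.0616·3/12) = 3.1413
Fair futures F* = (S − I)·e^(rT) = (541.34 − 3.1413)·e^0.030800 = 538.1987 × 1.031279 = 555.0330
Market C$541.65 < fair 555.0330: forward underpriced → reverse cash-and-carry (short the stock, invest proceeds at r, pay the dividends, go long the forward).
Profit at T = |F_mkt − F*| = |541.65 − 555.0330| = C$13.38 per share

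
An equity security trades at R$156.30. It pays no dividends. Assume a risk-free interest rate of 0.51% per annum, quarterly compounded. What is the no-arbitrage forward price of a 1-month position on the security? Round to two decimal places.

R$156.37

F = S · (1+r/4)^(4T)
= 156.30 × 1.000425
F = R$156.37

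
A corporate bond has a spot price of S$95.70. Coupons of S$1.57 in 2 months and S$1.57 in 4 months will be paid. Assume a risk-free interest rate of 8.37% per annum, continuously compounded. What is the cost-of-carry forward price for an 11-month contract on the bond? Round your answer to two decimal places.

S$100.01

PV(coupons) I = 1.57·e^(−0.0837·2/12) + 1.57·e^(−0.0837·4/12)
I = 1.5483 + 1.5268 = 3.0751
F = (S − I)·e^(rT) = (95.70 − 3.0751) · e^(0.0837·11/12)
= 92.6249 · e^0.076725 = 92.6249 × 1.079745 = S$100.01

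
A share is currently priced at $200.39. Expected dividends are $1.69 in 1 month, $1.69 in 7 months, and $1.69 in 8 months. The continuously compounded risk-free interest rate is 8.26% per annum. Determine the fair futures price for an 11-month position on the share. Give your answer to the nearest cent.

$210.88

PV(dividends) I = 1.69·e^(−0.0826·1/12) + 1.69·e^(−0.0826·7/12) + 1.69·e^(−0.0826·8/12)
I = 1.6784 + 1.6105 + 1.5995 = 4.8884
F = (S − I)·e^(rT) = (200.39 − 4.8884) · e^(0.0826·11/12)
= 195.5016 · e^0.075717 = 195.5016 × 1.078657 = $210.88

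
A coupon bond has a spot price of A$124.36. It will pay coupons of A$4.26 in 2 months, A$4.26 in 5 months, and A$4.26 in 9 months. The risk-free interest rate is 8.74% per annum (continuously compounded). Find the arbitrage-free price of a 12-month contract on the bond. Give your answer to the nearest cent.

PV(coupons) I = 4.26·e^(−0.0874·2/12) + 4.26·e^(−0.0874·5/12) + 4.26·e^(−0.0874·9/12)
I = 4.1984 + 4.1077 + 3.9897 = 12.2958
F = (S − I)·e^(rT) = (124.36 − 12.2958) · e^(0.0874·12/12)
= 112.0642 · e^0.087400 = 112.0642 × 1.091333 = A$122.30

A$122.30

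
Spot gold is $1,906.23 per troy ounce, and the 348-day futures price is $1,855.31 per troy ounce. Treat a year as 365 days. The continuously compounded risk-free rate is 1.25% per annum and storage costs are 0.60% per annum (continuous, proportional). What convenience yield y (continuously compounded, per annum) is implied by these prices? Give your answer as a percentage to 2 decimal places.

F = S·e^((r+u−y)T) ⇒ (r+u−y) = ln(F/S)/T
ln(1855.31/1906.23) = -0.027076; /T ⇒ -0.028399
y = r + u − ln(F/S)/T = 0.0125 + 0.0060 + 0.028399 = 0.046899
y = 4.69%

4.69%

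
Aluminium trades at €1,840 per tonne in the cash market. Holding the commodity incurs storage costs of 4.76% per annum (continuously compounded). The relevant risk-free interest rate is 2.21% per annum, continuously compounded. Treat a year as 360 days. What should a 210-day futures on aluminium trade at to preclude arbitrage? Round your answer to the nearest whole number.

€1,916 per tonne

Net carry = r + u − y = 0.0221 + 0.0476 − 0.0000 = 0.0697
F = S·e^((r+u−y)T) = 1840 · e^(0.0697 × 210/360) = 1840 · e^0.040658
= 1840 × 1.041496 = €1,916 per tonne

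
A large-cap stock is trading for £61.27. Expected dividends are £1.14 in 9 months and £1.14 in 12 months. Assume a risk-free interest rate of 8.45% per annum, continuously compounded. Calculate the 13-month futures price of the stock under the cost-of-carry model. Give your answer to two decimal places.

PV(dividends) I = 1.14·e^(−0.0845·9/12) + 1.14·e^(−0.0845·12/12)
I = 1.0700 + 1.0476 = 2.1176
F = (S − I)·e^(rT) = (61.27 − 2.1176) · e^(0.0845·13/12)
= 59.1524 · e^0.091542 = 59.1524 × 1.095863 = £64.82

£64.82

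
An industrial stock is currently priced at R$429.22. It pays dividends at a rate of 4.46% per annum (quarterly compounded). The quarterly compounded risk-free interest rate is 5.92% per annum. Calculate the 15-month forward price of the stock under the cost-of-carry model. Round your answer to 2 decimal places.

F = S · (1+r/4)^(4T) / (1+q/4)^(4T)
= 429.22 × 1.076223 / 1.057007 = 429.22 × 1.018180
F = R$437.02

R$437.02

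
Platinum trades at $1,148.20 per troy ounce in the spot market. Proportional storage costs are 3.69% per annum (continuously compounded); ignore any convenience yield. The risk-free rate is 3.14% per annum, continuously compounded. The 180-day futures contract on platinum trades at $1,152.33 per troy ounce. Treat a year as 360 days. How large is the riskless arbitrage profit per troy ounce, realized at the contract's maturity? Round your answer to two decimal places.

$35.76 per troy ounce

Fair futures: F* = S·e^(carry·T), with carry = (r + u) = 0.0314 + 0.0369 = 0.0683
F* = 1148.20 · e^(0.0683 × 180/360) = 1148.20 · e^0.03415000 = 1148.20 × 1.03473981 = $1188.0882
Market $1152.33 < fair $1188.0882: forward underpriced → reverse cash-and-carry (short spot, go long the forward).
At maturity, profit = |F_mkt − F*| = |1152.33 − 1188.0882| = $35.76 per troy ounce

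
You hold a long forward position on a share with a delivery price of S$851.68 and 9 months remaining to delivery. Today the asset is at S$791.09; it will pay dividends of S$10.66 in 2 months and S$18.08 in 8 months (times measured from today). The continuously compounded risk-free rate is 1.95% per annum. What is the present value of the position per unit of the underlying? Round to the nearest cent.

PV(remaining dividends) I = 10.66·e^(−0.0195·2/12) + 18.08·e^(−0.0195·8/12) = 28.4719
Current forward F = (S − I)·e^(rT) = (791.09 − 28.4719)·e^(0.0195·9/12) = 762.6181 × 1.014732 = 773.8530
Value (long) = (F − K)·e^(−rT) = (773.8530 − 851.68) × 0.985481 = -76.6970
Value = -S$76.70

-S$76.70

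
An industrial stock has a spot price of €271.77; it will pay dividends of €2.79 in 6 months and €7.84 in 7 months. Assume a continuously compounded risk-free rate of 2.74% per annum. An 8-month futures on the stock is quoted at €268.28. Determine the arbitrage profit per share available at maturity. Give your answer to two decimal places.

PV(dividends) I = 2.79·e^(−0.0274·6/12) + 7.84·e^(−0.0274·7/12) = 10.4677
Fair futures F* = (S − I)·e^(rT) = (271.77 − 10.4677)·e^0.018267 = 261.3023 × 1.018435 = 266.1194
Market €268.28 > fair 266.1194: forward overpriced → cash-and-carry (borrow at r, buy the stock and collect the dividends, short the forward).
Profit at T = |F_mkt − F*| = |268.28 − 266.1194| = €2.16 per share

€2.16 per share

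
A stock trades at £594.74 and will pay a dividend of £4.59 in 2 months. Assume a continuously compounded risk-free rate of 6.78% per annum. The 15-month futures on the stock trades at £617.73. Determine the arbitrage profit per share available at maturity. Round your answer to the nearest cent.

PV(dividends) I = 4.59·e^(−0.0678·2/12) = 4.5384
Fair futures F* = (S − I)·e^(rT) = (594.74 − 4.5384)·e^0.084750 = 590.2016 × 1.088445 = 642.4020
Market £617.73 < fair 642.4020: forward underpriced → reverse cash-and-carry (short the stock, invest proceeds at r, pay the dividends, go long the forward).
Profit at T = |F_mkt − F*| = |617.73 − 642.4020| = £24.67 per share

£24.67 per share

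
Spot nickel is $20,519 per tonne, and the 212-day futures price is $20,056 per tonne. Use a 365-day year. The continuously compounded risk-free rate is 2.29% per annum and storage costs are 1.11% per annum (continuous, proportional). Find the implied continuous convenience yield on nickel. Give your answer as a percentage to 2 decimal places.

F = S·e^((r+u−y)T) ⇒ (r+u−y) = ln(F/S)/T
ln(20056/20519) = -0.022823; /T ⇒ -0.039294
y = r + u − ln(F/S)/T = 0.0229 + 0.0111 + 0.039294 = 0.073294
y = 7.33%

7.33%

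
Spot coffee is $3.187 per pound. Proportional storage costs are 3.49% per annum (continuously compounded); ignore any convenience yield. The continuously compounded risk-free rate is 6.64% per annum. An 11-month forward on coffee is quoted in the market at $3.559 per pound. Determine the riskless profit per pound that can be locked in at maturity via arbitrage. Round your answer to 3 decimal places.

Fair forward: F* = S·e^(carry·T), with carry = (r + u) = 0.0664 + 0.0349 = 0.1013
F* = 3.187 · e^(0.1013 × 11/12) = 3.187 · e^0.092858 = 3.187 × 1.097306 = $3.4971
Market $3.559 > fair $3.4971: forward overpriced → cash-and-carry (buy spot, short the forward).
At maturity, profit = |F_mkt − F*| = |3.559 − 3.4971| = $0.062 per pound

$0.062 per pound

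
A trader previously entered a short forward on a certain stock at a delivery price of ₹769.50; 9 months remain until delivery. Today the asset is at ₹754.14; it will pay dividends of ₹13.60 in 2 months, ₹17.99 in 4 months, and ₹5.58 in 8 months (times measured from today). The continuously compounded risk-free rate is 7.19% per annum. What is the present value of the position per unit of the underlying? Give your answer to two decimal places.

₹11.28

PV(remaining dividends) I = 13.60·e^(−0.0719·2/12) + 17.99·e^(−0.0719·4/12) + 5.58·e^(−0.0719·8/12) = 36.3208
Current forward F = (S − I)·e^(rT) = (754.14 − 36.3208)·e^(0.0719·9/12) = 717.8192 × 1.055405 = 757.5900
Value (long) = (F − K)·e^(−rT) = (757.5900 − 769.50) × 0.947503 = -11.2848
Short position value = −(long value) = ₹11.28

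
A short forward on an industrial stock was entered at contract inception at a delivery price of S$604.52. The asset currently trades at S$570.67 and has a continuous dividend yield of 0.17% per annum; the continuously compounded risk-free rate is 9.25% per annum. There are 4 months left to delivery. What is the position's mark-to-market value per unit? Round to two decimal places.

S$15.82

Current fair forward for the remaining 4 months: F = S·e^((r − q)·T), (r − q) = 0.0925 − 0.0017 = 0.0908
F = 570.67 · e^(0.0908 × 4/12) = 570.67 × 1.030729 = 588.2061
Value of long forward = (F − K)·e^(−rT) = (588.2061 − 604.52) · e^(−0.0925·4/12)
= -16.3139 × 0.969637 = -15.82
Short position value = −(long value) = S$15.82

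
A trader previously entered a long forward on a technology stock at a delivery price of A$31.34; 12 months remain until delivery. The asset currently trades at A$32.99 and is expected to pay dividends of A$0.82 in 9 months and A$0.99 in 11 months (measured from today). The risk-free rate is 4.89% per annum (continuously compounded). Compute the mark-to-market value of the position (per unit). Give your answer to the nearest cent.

PV(remaining dividends) I = 0.82·e^(−0.0489·9/12) + 0.99·e^(−0.0489·11/12) = 1.7371
Current forward F = (S − I)·e^(rT) = (32.99 − 1.7371)·e^(0.0489·12/12) = 31.2529 × 1.050115 = 32.8191
Value (long) = (F − K)·e^(−rT) = (32.8191 − 31.34) × 0.952276 = 1.4085
Value = A$1.41

A$1.41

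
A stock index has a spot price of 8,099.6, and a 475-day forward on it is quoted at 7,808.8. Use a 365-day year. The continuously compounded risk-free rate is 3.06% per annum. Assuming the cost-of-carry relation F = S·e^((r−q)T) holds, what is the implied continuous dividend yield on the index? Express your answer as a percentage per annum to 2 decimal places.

From F = S·e^((r−q)T): (r − q) = ln(F/S)/T
ln(7808.8/8099.6) = ln(0.964097) = -0.036563
(r − q) = -0.036563 / (475/365) = -0.028096
q = r − ln(F/S)/T = 0.0306 + 0.028096 = 0.058696
q = 5.87%

5.87%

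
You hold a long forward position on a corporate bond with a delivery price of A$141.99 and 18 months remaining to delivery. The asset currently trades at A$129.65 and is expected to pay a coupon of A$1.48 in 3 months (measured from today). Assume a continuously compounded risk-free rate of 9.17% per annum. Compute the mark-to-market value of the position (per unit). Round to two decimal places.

A$4.46

PV(remaining coupons) I = 1.48·e^(−0.0917·3/12) = 1.4465
Current forward F = (S − I)·e^(rT) = (129.65 − 1.4465)·e^(0.0917·18/12) = 128.2035 × 1.147459 = 147.1083
Value (long) = (F − K)·e^(−rT) = (147.1083 − 141.99) × 0.871491 = 4.4606
Value = A$4.46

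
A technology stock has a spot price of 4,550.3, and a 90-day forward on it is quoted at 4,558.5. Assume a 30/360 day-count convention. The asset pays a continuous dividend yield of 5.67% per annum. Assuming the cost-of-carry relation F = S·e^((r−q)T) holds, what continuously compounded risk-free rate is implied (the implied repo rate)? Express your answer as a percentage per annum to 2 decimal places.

From F = S·e^((r−q)T): (r − q) = ln(F/S)/T
ln(4558.5/4550.3) = ln(1.001802) = 0.001800
(r − q) = 0.001800 / (90/360) = 0.007200
r = ln(F/S)/T + q = 0.007200 + 0.0567 = 0.063900
r = 6.39%

6.39%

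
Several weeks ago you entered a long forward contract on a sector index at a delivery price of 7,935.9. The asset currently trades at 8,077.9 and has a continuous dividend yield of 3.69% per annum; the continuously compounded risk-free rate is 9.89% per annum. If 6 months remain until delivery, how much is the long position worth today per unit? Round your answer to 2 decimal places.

377.21

Current fair forward for the remaining 6 months: F = S·e^((r − q)·T), (r − q) = 0.0989 − 0.0369 = 0.0620
F = 8077.9 · e^(0.0620 × 6/12) = 8077.9 × 1.03148550 = 8332.2367
Value of long forward = (F − K)·e^(−rT) = (8332.2367 − 7935.9) · e^(−0.0989·6/12)
= 396.3367 × 0.95175274 = 377.21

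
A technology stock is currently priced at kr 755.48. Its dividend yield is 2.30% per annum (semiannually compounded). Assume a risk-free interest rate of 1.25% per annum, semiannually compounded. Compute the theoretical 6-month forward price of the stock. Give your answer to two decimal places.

kr 751.56

F = S · (1+r/2)^(2T) / (1+q/2)^(2T)
= 755.48 × 1.006250 / 1.011500 = 755.48 × 0.994810
F = kr 751.56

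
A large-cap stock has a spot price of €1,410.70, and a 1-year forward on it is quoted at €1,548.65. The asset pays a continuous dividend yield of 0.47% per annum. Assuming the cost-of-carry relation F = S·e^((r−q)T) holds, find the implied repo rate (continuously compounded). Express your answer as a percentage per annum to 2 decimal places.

9.80%

From F = S·e^((r−q)T): (r − q) = ln(F/S)/T
ln(1548.65/1410.70) = ln(1.097788) = 0.093297
(r − q) = 0.093297 / (1) = 0.093297
r = ln(F/S)/T + q = 0.093297 + 0.0047 = 0.097997
r = 9.80%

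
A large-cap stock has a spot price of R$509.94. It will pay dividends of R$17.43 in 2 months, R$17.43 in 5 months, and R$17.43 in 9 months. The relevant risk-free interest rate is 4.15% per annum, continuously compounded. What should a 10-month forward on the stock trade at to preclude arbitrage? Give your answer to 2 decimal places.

R$474.74

PV(dividends) I = 17.43·e^(−0.0415·2/12) + 17.43·e^(−0.0415·5/12) + 17.43·e^(−0.0415·9/12)
I = 17.3099 + 17.1312 + 16.8958 = 51.3369
F = (S − I)·e^(rT) = (509.94 − 51.3369) · e^(0.0415·10/12)
= 458.6031 · e^0.034583 = 458.6031 × 1.035188 = R$474.74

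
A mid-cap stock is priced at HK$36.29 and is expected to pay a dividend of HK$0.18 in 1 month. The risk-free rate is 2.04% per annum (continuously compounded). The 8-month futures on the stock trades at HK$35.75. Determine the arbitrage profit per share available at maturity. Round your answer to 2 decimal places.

HK$0.85 per share

PV(dividends) I = 0.18·e^(−0.0204·1/12) = 0.1797
Fair futures F* = (S − I)·e^(rT) = (36.29 − 0.1797)·e^0.013600 = 36.1103 × 1.013693 = 36.6048
Market HK$35.75 < fair 36.6048: forward underpriced → reverse cash-and-carry (short the stock, invest proceeds at r, pay the dividends, go long the forward).
Profit at T = |F_mkt − F*| = |35.75 − 36.6048| = HK$0.85 per share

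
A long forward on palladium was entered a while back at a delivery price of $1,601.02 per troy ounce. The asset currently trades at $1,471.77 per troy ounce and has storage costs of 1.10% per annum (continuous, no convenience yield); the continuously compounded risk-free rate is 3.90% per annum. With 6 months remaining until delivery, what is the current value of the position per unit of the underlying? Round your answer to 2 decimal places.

Current fair forward for the remaining 6 months: F = S·e^((r + u)·T), (r + u) = 0.0390 + 0.0110 = 0.0500
F = 1471.77 · e^(0.0500 × 6/12) = 1471.77 × 1.02531512 = 1509.0280
Value of long forward = (F − K)·e^(−rT) = (1509.0280 − 1601.02) · e^(−0.0390·6/12)
= -91.9920 × 0.98068890 = -90.22

-$90.22 per troy ounce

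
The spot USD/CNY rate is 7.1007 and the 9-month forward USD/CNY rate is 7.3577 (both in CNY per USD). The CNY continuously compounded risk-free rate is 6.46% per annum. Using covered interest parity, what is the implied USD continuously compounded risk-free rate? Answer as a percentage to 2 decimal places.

F = S·e^((r_CNY − r_USD)T) ⇒ r_USD = r_CNY − ln(F/S)/T
ln(7.3577/7.1007) = 0.035554; /(9/12) = 0.047405
r_USD = 0.0646 − 0.047405 = 0.017195
r_USD = 1.72%

1.72%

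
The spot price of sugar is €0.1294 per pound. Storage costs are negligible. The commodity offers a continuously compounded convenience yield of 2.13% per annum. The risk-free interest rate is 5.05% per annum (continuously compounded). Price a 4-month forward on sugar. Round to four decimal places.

Net carry = r + u − y = 0.0505 + 0.0000 − 0.0213 = 0.0292
F = S·e^((r+u−y)T) = 0.1294 · e^(0.0292 × 4/12) = 0.1294 · e^0.009733
= 0.1294 × 1.009781 = €0.1307 per pound

€0.1307 per pound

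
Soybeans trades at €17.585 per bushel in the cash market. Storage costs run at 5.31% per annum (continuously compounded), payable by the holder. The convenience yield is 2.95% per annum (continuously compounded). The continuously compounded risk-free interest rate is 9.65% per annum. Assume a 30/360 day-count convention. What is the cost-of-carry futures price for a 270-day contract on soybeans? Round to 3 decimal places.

Net carry = r + u − y = 0.0965 + 0.0531 − 0.0295 = 0.1201
F = S·e^((r+u−y)T) = 17.585 · e^(0.1201 × 270/360) = 17.585 · e^0.090075
= 17.585 × 1.094256 = €19.242 per bushel

€19.242 per bushel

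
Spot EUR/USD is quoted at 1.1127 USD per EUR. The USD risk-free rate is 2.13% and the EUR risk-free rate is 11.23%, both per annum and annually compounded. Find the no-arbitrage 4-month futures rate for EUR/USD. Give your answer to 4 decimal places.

By covered interest parity, F = S · (1+r_USD)^T / (1+r_EUR)^T
= 1.1127 × 1.007050 / 1.036113 = 1.1127 × 0.971950
F = 1.0815 USD per EUR

1.0815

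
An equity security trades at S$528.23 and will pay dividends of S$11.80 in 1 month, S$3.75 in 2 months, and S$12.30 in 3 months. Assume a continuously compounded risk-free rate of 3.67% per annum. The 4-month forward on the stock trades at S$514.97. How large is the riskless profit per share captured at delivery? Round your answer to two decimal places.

S$8.26 per share

PV(dividends) I = 11.80·e^(−0.0367·1/12) + 3.75·e^(−0.0367·2/12) + 12.30·e^(−0.0367·3/12) = 27.6788
Fair forward F* = (S − I)·e^(rT) = (528.23 − 27.6788)·e^0.012233 = 500.5512 × 1.012308 = 506.7120
Market S$514.97 > fair 506.7120: forward overpriced → cash-and-carry (borrow at r, buy the stock and collect the dividends, short the forward).
Profit at T = |F_mkt − F*| = |514.97 − 506.7120| = S$8.26 per share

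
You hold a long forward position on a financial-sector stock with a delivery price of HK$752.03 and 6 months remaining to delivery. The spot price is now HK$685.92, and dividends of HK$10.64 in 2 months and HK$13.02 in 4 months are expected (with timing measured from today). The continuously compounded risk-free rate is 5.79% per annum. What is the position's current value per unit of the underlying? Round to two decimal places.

PV(remaining dividends) I = 10.64·e^(−0.0579·2/12) + 13.02·e^(−0.0579·4/12) = 23.3089
Current forward F = (S − I)·e^(rT) = (685.92 − 23.3089)·e^(0.0579·6/12) = 662.6111 × 1.029373 = 682.0740
Value (long) = (F − K)·e^(−rT) = (682.0740 − 752.03) × 0.971465 = -67.9598
Value = -HK$67.96

-HK$67.96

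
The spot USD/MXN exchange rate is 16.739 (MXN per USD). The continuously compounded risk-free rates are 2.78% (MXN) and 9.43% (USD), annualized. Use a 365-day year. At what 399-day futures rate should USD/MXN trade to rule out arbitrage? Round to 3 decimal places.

F = S·e^((r_MXN − r_USD)T) = 16.739 · e^((0.0278 − 0.0943) × 399/365)
= 16.739 · e^-0.072695 = 16.739 × 0.929884
F = 15.565 MXN per USD

15.565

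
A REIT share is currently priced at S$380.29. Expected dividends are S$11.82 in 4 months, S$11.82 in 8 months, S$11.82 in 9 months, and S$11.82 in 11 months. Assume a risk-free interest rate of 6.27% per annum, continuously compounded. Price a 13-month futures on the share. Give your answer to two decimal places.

PV(dividends) I = 11.82·e^(−0.0627·4/12) + 11.82·e^(−0.0627·8/12) + 11.82·e^(−0.0627·9/12) + 11.82·e^(−0.0627·11/12)
I = 11.5755 + 11.3361 + 11.2770 + 11.1598 = 45.3484
F = (S − I)·e^(rT) = (380.29 − 45.3484) · e^(0.0627·13/12)
= 334.9416 · e^0.067925 = 334.9416 × 1.070285 = S$358.48

S$358.48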